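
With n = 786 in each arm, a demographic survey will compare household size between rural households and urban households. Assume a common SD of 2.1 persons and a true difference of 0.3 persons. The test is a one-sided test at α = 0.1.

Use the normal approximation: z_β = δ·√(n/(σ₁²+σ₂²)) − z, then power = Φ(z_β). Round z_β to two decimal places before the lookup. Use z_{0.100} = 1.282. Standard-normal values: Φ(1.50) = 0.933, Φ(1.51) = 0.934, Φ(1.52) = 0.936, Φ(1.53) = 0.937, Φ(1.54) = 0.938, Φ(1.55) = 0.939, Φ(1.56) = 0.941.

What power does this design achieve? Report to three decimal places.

Power ≈ 0.939

z_β = δ·√(n/(σ₁²+σ₂²)) − z_α
    = 0.3 · √(786/8.82) − 1.282
    = 0.3 · 9.44011 − 1.282
    = 2.8320 − 1.282 = 1.5500 → 1.55
Power = Φ(1.55) = 0.939.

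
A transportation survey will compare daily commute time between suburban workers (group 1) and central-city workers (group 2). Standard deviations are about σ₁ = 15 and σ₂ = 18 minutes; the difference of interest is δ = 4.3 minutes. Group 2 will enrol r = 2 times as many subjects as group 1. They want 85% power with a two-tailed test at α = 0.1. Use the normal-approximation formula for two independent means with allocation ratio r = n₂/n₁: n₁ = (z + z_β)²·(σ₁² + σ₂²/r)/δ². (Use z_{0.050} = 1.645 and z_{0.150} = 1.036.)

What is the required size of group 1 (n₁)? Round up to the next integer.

n₁ = 151

n₁ = (z_{α/2} + z_β)² · (σ₁² + σ₂²/r) / δ²
   = (1.645 + 1.036)² · (15² + 18²/2) / 4.3²
   = 7.1878 · (225 + 162) / 18.49
   = 7.1878 · 387 / 18.49
   = 150.44
Round up → n₁ = 151; n₂ = r·n₁ = 2 × 151 = 302.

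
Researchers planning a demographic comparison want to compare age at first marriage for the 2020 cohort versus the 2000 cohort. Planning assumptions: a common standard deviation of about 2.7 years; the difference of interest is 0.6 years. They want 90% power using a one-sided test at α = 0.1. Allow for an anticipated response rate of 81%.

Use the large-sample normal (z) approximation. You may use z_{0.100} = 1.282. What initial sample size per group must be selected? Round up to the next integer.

n = 329 per group

n = (z_α + z_β)² · (σ₁² + σ₂²) / δ²
  = (1.282 + 1.282)² · (2·2.7² = 14.58) / 0.6²
  = 6.5741 · 14.58 / 0.36
  = 266.25
Adjust for 81% response: 266.25 / 0.81 = 328.70.
Round up → n = 329 per group.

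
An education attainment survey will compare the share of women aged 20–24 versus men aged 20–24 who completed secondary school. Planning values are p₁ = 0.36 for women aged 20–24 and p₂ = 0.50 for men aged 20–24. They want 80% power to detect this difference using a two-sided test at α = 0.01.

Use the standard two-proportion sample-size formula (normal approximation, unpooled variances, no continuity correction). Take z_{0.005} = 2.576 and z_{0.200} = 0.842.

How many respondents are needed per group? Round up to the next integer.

n = (z_{α/2} + z_β)² · [p₁(1−p₁) + p₂(1−p₂)] / (p₁ − p₂)²
  = (2.576 + 0.842)² · (0.36·0.64 + 0.50·0.50) / (-0.14)²
  = (3.418)² · (0.2304 + 0.2500) / 0.0196
  = 11.6827 · 0.4804 / 0.0196
  = 286.35
Round up → n = 287 per group.

n = 287 per group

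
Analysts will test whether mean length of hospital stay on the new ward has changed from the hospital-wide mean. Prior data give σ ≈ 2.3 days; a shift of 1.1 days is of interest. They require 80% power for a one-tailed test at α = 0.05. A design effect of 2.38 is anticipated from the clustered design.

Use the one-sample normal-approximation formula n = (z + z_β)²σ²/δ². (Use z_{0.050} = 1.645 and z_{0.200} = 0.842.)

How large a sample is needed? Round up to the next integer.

n = 65

n = (z_α + z_β)² · σ² / δ²
  = (1.645 + 0.842)² · 2.3² / 1.1²
  = 6.1852 · 5.29 / 1.21
  = 27.04
Design effect: 2.38 × 27.04 = 64.36.
Round up → n = 65.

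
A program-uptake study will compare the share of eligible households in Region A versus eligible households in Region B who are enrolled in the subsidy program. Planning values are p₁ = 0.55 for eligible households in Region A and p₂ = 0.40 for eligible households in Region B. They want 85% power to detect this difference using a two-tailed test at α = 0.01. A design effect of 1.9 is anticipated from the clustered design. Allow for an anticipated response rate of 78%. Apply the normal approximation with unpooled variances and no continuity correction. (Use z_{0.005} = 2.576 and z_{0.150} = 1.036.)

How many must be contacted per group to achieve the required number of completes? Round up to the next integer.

n = (z_{α/2} + z_β)² · [p₁(1−p₁) + p₂(1−p₂)] / (p₁ − p₂)²
  = (2.576 + 1.036)² · (0.55·0.45 + 0.40·0.60) / (0.15)²
  = (3.612)² · (0.2475 + 0.2400) / 0.0225
  = 13.0465 · 0.4875 / 0.0225
  = 282.68
Design effect: 1.9 × 282.68 = 537.08.
Adjust for 78% response: 537.08 / 0.78 = 688.57.
Round up → n = 689 per group.

n = 689 per group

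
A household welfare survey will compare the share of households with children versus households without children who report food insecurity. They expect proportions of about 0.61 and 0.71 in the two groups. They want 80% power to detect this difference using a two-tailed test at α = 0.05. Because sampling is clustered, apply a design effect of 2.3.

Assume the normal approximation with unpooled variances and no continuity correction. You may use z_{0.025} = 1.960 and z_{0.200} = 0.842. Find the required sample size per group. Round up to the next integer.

n = 802 per group

n = (z_{α/2} + z_β)² · [p₁(1−p₁) + p₂(1−p₂)] / (p₁ − p₂)²
  = (1.960 + 0.842)² · (0.61·0.39 + 0.71·0.29) / (-0.10)²
  = (2.802)² · (0.2379 + 0.2059) / 0.0100
  = 7.8512 · 0.4438 / 0.0100
  = 348.44
Design effect: 2.3 × 348.44 = 801.40.
Round up → n = 802 per group.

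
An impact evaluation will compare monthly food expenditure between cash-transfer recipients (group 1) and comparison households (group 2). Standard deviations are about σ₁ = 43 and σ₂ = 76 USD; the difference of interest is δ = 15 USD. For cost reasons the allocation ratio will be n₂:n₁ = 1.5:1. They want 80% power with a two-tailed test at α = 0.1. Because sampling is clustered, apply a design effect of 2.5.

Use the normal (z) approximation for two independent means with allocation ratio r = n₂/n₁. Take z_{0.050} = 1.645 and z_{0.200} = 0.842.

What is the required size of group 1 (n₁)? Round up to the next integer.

n₁ = 392

n₁ = (z_{α/2} + z_β)² · (σ₁² + σ₂²/r) / δ²
   = (1.645 + 0.842)² · (43² + 76²/1.5) / 15²
   = 6.1852 · (1849 + 3850.7) / 225
   = 6.1852 · 5699.7 / 225
   = 156.68
Design effect: 2.5 × 156.68 = 391.70.
Round up → n₁ = 392; n₂ = r·n₁ = 1.5 × 392 = 588.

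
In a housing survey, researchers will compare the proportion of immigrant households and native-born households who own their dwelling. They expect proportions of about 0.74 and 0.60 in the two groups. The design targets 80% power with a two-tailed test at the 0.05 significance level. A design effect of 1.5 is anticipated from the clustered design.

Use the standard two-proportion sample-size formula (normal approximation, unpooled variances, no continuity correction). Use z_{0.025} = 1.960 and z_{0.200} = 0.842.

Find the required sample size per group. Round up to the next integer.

n = (z_{α/2} + z_β)² · [p₁(1−p₁) + p₂(1−p₂)] / (p₁ − p₂)²
  = (1.960 + 0.842)² · (0.74·0.26 + 0.60·0.40) / (0.14)²
  = (2.802)² · (0.1924 + 0.2400) / 0.0196
  = 7.8512 · 0.4324 / 0.0196
  = 173.21
Design effect: 1.5 × 173.21 = 259.81.
Round up → n = 260 per group.

n = 260 per group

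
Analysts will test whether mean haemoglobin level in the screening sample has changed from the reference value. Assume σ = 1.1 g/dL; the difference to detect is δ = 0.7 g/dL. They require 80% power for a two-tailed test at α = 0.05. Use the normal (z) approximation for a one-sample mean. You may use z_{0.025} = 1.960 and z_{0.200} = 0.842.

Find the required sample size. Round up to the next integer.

n = (z_{α/2} + z_β)² · σ² / δ²
  = (1.960 + 0.842)² · 1.1² / 0.7²
  = 7.8512 · 1.21 / 0.49
  = 19.39
Round up → n = 20.

n = 20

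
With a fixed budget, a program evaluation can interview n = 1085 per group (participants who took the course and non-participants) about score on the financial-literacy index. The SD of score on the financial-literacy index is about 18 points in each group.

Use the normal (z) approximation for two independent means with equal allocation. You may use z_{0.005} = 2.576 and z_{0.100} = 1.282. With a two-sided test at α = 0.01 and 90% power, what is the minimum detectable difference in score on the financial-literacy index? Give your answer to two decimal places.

δ = (z_{α/2} + z_β) · √((σ₁²+σ₂²)/n)
  = (2.576 + 1.282) · √(648/1085)
  = 3.858 · √0.59724
  = 3.858 · 0.7728
  = 2.9815

Minimum detectable difference ≈ 2.98 points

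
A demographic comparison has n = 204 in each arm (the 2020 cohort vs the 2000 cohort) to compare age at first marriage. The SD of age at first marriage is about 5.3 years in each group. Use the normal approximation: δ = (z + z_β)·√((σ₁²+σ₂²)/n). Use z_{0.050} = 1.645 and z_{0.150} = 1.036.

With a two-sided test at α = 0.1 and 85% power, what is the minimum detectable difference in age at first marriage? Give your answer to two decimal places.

δ = (z_{α/2} + z_β) · √((σ₁²+σ₂²)/n)
  = (1.645 + 1.036) · √(56.18/204)
  = 2.681 · √0.27539
  = 2.681 · 0.5248
  = 1.4069

Minimum detectable difference ≈ 1.41 years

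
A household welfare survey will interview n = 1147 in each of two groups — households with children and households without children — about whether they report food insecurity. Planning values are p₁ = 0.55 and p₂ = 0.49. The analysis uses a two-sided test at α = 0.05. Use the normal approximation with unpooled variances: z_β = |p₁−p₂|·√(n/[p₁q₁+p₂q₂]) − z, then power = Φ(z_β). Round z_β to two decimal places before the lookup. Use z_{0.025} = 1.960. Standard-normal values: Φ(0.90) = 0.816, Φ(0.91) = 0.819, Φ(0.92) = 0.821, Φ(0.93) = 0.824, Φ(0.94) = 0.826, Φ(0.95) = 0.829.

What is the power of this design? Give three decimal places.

Power ≈ 0.821

z_β = |p₁−p₂|·√(n/[p₁q₁+p₂q₂]) − z_{α/2}
    = 0.06 · √(1147/0.4974) − 1.960
    = 0.06 · 48.0207 − 1.960
    = 2.8812 − 1.960 = 0.9212 → 0.92
Power = Φ(0.92) = 0.821.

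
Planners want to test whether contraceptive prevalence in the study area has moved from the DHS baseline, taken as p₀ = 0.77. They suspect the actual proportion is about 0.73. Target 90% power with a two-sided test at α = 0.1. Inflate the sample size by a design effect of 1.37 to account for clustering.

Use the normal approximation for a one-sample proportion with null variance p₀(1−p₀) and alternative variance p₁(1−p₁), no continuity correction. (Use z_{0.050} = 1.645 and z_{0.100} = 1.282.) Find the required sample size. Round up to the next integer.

n = 1363

n = [z_{α/2}·√(p₀q₀) + z_β·√(p₁q₁)]² / (p₁ − p₀)²
  = [1.645·√(0.77·0.23) + 1.282·√(0.73·0.27)]² / (-0.04)²
  = [1.645·0.4208 + 1.282·0.4440]² / 0.0016
  = [1.2614]² / 0.0016
  = 994.50
Design effect: 1.37 × 994.50 = 1362.46.
Round up → n = 1363.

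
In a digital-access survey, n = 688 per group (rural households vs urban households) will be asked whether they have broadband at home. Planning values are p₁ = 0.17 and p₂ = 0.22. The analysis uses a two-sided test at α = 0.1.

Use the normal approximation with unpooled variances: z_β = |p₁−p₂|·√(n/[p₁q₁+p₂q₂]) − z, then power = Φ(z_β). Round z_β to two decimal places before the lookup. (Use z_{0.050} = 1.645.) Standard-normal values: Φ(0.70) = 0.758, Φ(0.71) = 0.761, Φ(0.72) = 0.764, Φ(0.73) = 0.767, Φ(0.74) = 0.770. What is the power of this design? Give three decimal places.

z_β = |p₁−p₂|·√(n/[p₁q₁+p₂q₂]) − z_{α/2}
    = 0.05 · √(688/0.3127) − 1.645
    = 0.05 · 46.9062 − 1.645
    = 2.3453 − 1.645 = 0.7003 → 0.70
Power = Φ(0.70) = 0.758.

Power ≈ 0.758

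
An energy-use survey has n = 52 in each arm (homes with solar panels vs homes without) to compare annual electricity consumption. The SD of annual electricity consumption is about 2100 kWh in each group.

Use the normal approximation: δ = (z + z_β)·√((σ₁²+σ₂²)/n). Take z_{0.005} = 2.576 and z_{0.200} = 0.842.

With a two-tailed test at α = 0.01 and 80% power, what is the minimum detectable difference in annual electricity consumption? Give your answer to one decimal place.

δ = (z_{α/2} + z_β) · √((σ₁²+σ₂²)/n)
  = (2.576 + 0.842) · √(8820000/52)
  = 3.418 · √169615.4
  = 3.418 · 411.8439
  = 1407.6824

Minimum detectable difference ≈ 1407.7 kWh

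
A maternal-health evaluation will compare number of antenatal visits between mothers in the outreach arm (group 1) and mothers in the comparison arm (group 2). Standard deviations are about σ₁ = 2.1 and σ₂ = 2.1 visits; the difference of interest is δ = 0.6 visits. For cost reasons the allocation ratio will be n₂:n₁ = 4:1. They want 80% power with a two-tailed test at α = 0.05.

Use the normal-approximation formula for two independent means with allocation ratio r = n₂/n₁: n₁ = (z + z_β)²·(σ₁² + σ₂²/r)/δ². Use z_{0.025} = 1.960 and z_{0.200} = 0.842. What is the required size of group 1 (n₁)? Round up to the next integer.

n₁ = (z_{α/2} + z_β)² · (σ₁² + σ₂²/r) / δ²
   = (1.960 + 0.842)² · (2.1² + 2.1²/4) / 0.6²
   = 7.8512 · (4.41 + 1.1025) / 0.36
   = 7.8512 · 5.5125 / 0.36
   = 120.22
Round up → n₁ = 121; n₂ = r·n₁ = 4 × 121 = 484.

n₁ = 121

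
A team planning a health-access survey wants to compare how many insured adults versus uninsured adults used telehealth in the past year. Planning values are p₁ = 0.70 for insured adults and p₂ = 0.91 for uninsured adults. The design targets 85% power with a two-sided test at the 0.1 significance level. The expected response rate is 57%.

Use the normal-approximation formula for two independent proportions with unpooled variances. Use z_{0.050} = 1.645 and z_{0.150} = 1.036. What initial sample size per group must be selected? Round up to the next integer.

n = (z_{α/2} + z_β)² · [p₁(1−p₁) + p₂(1−p₂)] / (p₁ − p₂)²
  = (1.645 + 1.036)² · (0.70·0.30 + 0.91·0.09) / (-0.21)²
  = (2.681)² · (0.2100 + 0.0819) / 0.0441
  = 7.1878 · 0.2919 / 0.0441
  = 47.58
Adjust for 57% response: 47.58 / 0.57 = 83.47.
Round up → n = 84 per group.

n = 84 per group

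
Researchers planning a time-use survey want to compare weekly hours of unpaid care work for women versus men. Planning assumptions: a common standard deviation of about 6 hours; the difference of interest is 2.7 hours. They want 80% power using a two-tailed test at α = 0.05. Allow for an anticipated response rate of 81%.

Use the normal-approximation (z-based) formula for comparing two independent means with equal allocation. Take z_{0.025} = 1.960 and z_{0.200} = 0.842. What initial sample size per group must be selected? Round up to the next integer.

n = (z_{α/2} + z_β)² · (σ₁² + σ₂²) / δ²
  = (1.960 + 0.842)² · (2·6² = 72) / 2.7²
  = 7.8512 · 72 / 7.29
  = 77.54
Adjust for 81% response: 77.54 / 0.81 = 95.73.
Round up → n = 96 per group.

n = 96 per group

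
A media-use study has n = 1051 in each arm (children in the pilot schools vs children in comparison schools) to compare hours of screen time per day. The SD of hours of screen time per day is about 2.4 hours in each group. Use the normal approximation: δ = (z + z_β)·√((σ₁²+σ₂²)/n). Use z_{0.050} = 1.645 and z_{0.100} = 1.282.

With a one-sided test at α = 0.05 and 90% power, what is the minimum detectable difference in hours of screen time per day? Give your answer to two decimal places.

Minimum detectable difference ≈ 0.31 hours

δ = (z_α + z_β) · √((σ₁²+σ₂²)/n)
  = (1.645 + 1.282) · √(11.52/1051)
  = 2.927 · √0.01096
  = 2.927 · 0.1047
  = 0.3064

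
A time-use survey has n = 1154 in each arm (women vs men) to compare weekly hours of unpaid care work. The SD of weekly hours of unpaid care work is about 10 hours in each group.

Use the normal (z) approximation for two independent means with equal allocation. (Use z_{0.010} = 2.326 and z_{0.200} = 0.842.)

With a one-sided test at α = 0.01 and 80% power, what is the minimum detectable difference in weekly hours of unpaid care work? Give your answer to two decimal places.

Minimum detectable difference ≈ 1.32 hours

δ = (z_α + z_β) · √((σ₁²+σ₂²)/n)
  = (2.326 + 0.842) · √(200/1154)
  = 3.168 · √0.17331
  = 3.168 · 0.4163
  = 1.3189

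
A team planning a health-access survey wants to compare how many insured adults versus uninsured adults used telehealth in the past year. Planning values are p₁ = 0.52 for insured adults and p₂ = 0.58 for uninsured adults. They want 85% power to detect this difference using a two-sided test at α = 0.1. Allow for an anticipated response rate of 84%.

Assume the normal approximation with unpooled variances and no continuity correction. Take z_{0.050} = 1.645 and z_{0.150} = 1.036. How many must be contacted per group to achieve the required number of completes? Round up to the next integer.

n = 1173 per group

n = (z_{α/2} + z_β)² · [p₁(1−p₁) + p₂(1−p₂)] / (p₁ − p₂)²
  = (1.645 + 1.036)² · (0.52·0.48 + 0.58·0.42) / (-0.06)²
  = (2.681)² · (0.2496 + 0.2436) / 0.0036
  = 7.1878 · 0.4932 / 0.0036
  = 984.72
Adjust for 84% response: 984.72 / 0.84 = 1172.29.
Round up → n = 1173 per group.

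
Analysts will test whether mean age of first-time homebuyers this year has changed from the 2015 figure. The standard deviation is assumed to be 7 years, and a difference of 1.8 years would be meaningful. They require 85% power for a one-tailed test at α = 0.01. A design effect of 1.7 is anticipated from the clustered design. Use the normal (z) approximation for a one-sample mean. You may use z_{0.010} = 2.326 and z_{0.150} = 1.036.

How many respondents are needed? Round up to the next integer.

n = (z_α + z_β)² · σ² / δ²
  = (2.326 + 1.036)² · 7² / 1.8²
  = 11.3030 · 49 / 3.24
  = 170.94
Design effect: 1.7 × 170.94 = 290.60.
Round up → n = 291.

n = 291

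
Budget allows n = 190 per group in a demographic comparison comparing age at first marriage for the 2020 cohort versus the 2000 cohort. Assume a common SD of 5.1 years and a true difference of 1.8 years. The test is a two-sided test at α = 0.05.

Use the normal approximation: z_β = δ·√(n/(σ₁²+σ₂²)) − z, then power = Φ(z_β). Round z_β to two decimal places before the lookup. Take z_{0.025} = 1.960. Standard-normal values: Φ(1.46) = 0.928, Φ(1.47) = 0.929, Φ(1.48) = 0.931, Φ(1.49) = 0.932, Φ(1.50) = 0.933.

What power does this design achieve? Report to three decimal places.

Power ≈ 0.931

z_β = δ·√(n/(σ₁²+σ₂²)) − z_{α/2}
    = 1.8 · √(190/52.02) − 1.960
    = 1.8 · 1.91114 − 1.960
    = 3.4400 − 1.960 = 1.4800 → 1.48
Power = Φ(1.48) = 0.931.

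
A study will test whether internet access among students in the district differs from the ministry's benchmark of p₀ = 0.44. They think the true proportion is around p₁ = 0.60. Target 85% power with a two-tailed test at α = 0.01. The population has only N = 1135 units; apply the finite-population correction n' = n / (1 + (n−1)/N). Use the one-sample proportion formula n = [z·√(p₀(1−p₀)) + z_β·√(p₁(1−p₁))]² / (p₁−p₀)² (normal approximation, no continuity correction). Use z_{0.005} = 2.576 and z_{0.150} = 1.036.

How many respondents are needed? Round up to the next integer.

n = [z_{α/2}·√(p₀q₀) + z_β·√(p₁q₁)]² / (p₁ − p₀)²
  = [2.576·√(0.44·0.56) + 1.036·√(0.60·0.40)]² / (0.16)²
  = [2.576·0.4964 + 1.036·0.4899]² / 0.0256
  = [1.7862]² / 0.0256
  = 124.63
Finite-population correction (N = 1135): 124.63 / (1 + (124.63 − 1)/1135) = 112.39.
Round up → n = 113.

n = 113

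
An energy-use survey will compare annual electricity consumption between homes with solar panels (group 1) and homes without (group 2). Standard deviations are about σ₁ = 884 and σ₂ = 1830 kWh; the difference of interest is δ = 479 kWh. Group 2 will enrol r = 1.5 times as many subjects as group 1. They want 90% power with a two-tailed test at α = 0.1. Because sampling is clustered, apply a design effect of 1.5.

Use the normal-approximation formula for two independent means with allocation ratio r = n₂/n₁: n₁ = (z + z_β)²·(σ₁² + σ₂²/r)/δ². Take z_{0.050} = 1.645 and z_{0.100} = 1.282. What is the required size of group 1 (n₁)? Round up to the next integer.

n₁ = 169

n₁ = (z_{α/2} + z_β)² · (σ₁² + σ₂²/r) / δ²
   = (1.645 + 1.282)² · (884² + 1830²/1.5) / 479²
   = 8.5673 · (781456 + 2232600) / 229441
   = 8.5673 · 3014056 / 229441
   = 112.54
Design effect: 1.5 × 112.54 = 168.82.
Round up → n₁ = 169; n₂ = r·n₁ = 1.5 × 169 = 254.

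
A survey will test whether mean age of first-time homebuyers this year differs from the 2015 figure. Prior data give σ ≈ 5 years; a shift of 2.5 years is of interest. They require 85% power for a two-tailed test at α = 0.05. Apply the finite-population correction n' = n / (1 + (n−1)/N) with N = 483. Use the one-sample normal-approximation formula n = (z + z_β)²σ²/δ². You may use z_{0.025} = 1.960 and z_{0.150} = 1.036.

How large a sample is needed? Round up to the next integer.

n = (z_{α/2} + z_β)² · σ² / δ²
  = (1.960 + 1.036)² · 5² / 2.5²
  = 8.9760 · 25 / 6.25
  = 35.90
Finite-population correction (N = 483): 35.90 / (1 + (35.90 − 1)/483) = 33.48.
Round up → n = 34.

n = 34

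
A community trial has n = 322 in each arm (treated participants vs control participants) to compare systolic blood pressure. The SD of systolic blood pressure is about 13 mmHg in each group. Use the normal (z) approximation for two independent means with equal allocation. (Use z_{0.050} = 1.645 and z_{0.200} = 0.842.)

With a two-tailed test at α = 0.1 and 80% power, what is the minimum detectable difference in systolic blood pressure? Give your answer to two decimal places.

δ = (z_{α/2} + z_β) · √((σ₁²+σ₂²)/n)
  = (1.645 + 0.842) · √(338/322)
  = 2.487 · √1.0497
  = 2.487 · 1.0245
  = 2.5480

Minimum detectable difference ≈ 2.55 mmHg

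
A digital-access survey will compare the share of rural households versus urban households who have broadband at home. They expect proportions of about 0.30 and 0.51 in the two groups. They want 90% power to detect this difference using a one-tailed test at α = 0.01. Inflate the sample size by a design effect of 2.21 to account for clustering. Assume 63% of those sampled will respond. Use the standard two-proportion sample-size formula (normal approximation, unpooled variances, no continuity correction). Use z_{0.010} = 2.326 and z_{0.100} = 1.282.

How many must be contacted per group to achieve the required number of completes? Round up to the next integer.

n = 477 per group

n = (z_α + z_β)² · [p₁(1−p₁) + p₂(1−p₂)] / (p₁ − p₂)²
  = (2.326 + 1.282)² · (0.30·0.70 + 0.51·0.49) / (-0.21)²
  = (3.608)² · (0.2100 + 0.2499) / 0.0441
  = 13.0177 · 0.4599 / 0.0441
  = 135.76
Design effect: 2.21 × 135.76 = 300.02.
Adjust for 63% response: 300.02 / 0.63 = 476.22.
Round up → n = 477 per group.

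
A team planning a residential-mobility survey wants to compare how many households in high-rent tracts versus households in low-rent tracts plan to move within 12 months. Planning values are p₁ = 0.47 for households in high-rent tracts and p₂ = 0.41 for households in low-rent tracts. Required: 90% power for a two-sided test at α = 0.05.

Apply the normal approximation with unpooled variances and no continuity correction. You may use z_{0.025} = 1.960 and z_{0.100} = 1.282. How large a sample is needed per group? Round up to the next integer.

n = (z_{α/2} + z_β)² · [p₁(1−p₁) + p₂(1−p₂)] / (p₁ − p₂)²
  = (1.960 + 1.282)² · (0.47·0.53 + 0.41·0.59) / (0.06)²
  = (3.242)² · (0.2491 + 0.2419) / 0.0036
  = 10.5106 · 0.4910 / 0.0036
  = 1433.52
Round up → n = 1434 per group.

n = 1434 per group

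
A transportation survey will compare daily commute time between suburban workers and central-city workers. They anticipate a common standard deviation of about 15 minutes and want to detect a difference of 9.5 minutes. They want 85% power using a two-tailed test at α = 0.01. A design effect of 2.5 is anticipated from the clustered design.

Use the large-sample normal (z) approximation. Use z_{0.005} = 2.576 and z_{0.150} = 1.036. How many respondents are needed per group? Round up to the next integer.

n = (z_{α/2} + z_β)² · (σ₁² + σ₂²) / δ²
  = (2.576 + 1.036)² · (2·15² = 450) / 9.5²
  = 13.0465 · 450 / 90.25
  = 65.05
Design effect: 2.5 × 65.05 = 162.63.
Round up → n = 163 per group.

n = 163 per group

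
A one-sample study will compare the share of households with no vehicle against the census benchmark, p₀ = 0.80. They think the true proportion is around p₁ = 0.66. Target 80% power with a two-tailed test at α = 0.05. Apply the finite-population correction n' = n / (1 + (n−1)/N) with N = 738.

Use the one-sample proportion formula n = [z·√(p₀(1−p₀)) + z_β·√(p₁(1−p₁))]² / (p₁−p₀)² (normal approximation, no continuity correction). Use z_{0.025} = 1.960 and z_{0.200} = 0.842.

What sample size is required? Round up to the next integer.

n = [z_{α/2}·√(p₀q₀) + z_β·√(p₁q₁)]² / (p₁ − p₀)²
  = [1.960·√(0.80·0.20) + 0.842·√(0.66·0.34)]² / (-0.14)²
  = [1.960·0.4000 + 0.842·0.4737]² / 0.0196
  = [1.1829]² / 0.0196
  = 71.39
Finite-population correction (N = 738): 71.39 / (1 + (71.39 − 1)/738) = 65.17.
Round up → n = 66.

n = 66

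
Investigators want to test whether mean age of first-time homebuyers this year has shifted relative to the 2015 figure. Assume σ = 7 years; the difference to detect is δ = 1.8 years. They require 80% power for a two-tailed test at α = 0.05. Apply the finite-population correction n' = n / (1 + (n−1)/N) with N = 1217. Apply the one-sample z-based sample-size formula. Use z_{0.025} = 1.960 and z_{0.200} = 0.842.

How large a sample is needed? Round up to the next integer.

n = (z_{α/2} + z_β)² · σ² / δ²
  = (1.960 + 0.842)² · 7² / 1.8²
  = 7.8512 · 49 / 3.24
  = 118.74
Finite-population correction (N = 1217): 118.74 / (1 + (118.74 − 1)/1217) = 108.26.
Round up → n = 109.

n = 109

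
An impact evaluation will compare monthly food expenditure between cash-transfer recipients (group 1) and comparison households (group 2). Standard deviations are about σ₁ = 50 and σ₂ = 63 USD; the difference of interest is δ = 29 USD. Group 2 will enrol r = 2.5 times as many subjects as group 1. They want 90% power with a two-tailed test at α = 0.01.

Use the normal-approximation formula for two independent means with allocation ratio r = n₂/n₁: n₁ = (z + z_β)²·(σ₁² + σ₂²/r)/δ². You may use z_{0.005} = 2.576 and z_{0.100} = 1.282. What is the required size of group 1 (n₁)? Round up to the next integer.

n₁ = 73

n₁ = (z_{α/2} + z_β)² · (σ₁² + σ₂²/r) / δ²
   = (2.576 + 1.282)² · (50² + 63²/2.5) / 29²
   = 14.8842 · (2500 + 1587.6) / 841
   = 14.8842 · 4087.6 / 841
   = 72.34
Round up → n₁ = 73; n₂ = r·n₁ = 2.5 × 73 = 183.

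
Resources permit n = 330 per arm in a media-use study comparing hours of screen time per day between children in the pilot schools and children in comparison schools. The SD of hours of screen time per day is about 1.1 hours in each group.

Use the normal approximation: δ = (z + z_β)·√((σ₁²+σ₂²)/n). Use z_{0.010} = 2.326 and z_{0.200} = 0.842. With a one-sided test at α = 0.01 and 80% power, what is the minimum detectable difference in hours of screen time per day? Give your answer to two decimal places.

δ = (z_α + z_β) · √((σ₁²+σ₂²)/n)
  = (2.326 + 0.842) · √(2.42/330)
  = 3.168 · √0.00733
  = 3.168 · 0.0856
  = 0.2713

Minimum detectable difference ≈ 0.27 hours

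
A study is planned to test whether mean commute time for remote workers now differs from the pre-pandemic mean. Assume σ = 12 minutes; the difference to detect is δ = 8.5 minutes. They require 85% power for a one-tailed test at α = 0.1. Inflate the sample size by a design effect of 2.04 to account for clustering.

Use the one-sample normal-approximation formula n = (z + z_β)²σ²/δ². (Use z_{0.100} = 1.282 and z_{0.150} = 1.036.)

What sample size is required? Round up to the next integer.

n = (z_α + z_β)² · σ² / δ²
  = (1.282 + 1.036)² · 12² / 8.5²
  = 5.3731 · 144 / 72.25
  = 10.71
Design effect: 2.04 × 10.71 = 21.85.
Round up → n = 22.

n = 22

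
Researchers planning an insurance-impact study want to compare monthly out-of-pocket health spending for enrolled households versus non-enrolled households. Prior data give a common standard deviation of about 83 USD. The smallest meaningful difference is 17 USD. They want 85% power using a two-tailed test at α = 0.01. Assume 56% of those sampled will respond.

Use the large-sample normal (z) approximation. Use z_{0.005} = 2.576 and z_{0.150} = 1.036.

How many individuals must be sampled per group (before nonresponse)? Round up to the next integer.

n = (z_{α/2} + z_β)² · (σ₁² + σ₂²) / δ²
  = (2.576 + 1.036)² · (2·83² = 13778) / 17²
  = 13.0465 · 13778 / 289
  = 621.99
Adjust for 56% response: 621.99 / 0.56 = 1110.70.
Round up → n = 1111 per group.

n = 1111 per group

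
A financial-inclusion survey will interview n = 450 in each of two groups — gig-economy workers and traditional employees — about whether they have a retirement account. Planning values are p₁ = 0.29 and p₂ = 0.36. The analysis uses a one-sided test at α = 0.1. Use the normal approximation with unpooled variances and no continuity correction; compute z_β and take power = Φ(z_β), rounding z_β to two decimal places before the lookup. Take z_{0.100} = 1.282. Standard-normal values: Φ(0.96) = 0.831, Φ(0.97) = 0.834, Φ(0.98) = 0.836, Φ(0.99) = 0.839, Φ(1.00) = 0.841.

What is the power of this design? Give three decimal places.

Power ≈ 0.834

z_β = |p₁−p₂|·√(n/[p₁q₁+p₂q₂]) − z_α
    = 0.07 · √(450/0.4363) − 1.282
    = 0.07 · 32.1154 − 1.282
    = 2.2481 − 1.282 = 0.9661 → 0.97
Power = Φ(0.97) = 0.834.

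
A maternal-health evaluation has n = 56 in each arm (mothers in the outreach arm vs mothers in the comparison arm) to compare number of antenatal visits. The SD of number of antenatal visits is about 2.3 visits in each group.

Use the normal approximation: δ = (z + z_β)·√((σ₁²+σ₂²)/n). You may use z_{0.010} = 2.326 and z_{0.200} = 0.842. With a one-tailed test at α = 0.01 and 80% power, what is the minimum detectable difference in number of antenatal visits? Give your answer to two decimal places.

δ = (z_α + z_β) · √((σ₁²+σ₂²)/n)
  = (2.326 + 0.842) · √(10.58/56)
  = 3.168 · √0.18893
  = 3.168 · 0.4347
  = 1.3770

Minimum detectable difference ≈ 1.38 visits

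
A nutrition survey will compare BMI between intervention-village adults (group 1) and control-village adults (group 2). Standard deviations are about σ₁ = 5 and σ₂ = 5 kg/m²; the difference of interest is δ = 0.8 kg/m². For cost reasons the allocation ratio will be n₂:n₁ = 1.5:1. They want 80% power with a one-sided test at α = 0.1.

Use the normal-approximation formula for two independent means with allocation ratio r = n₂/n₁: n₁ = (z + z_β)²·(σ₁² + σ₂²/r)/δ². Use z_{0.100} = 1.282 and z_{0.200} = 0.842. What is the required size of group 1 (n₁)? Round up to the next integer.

n₁ = 294

n₁ = (z_α + z_β)² · (σ₁² + σ₂²/r) / δ²
   = (1.282 + 0.842)² · (5² + 5²/1.5) / 0.8²
   = 4.5114 · (25 + 16.6667) / 0.64
   = 4.5114 · 41.6667 / 0.64
   = 293.71
Round up → n₁ = 294; n₂ = r·n₁ = 1.5 × 294 = 441.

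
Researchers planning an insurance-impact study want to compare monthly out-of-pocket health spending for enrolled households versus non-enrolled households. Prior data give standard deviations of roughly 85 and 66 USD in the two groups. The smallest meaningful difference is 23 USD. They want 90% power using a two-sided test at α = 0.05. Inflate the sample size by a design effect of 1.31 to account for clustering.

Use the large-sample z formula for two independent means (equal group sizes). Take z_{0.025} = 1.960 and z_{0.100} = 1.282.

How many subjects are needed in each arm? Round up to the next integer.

n = (z_{α/2} + z_β)² · (σ₁² + σ₂²) / δ²
  = (1.960 + 1.282)² · (85² + 66² = 11581) / 23²
  = 10.5106 · 11581 / 529
  = 230.10
Design effect: 1.31 × 230.10 = 301.43.
Round up → n = 302 per group.

n = 302 per group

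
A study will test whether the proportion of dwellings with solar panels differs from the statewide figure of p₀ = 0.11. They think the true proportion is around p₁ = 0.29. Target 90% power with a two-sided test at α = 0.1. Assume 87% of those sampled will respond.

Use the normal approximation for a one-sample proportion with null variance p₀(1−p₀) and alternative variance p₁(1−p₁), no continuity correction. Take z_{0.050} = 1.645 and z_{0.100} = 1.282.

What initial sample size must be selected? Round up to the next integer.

n = 43

n = [z_{α/2}·√(p₀q₀) + z_β·√(p₁q₁)]² / (p₁ − p₀)²
  = [1.645·√(0.11·0.89) + 1.282·√(0.29·0.71)]² / (0.18)²
  = [1.645·0.3129 + 1.282·0.4538]² / 0.0324
  = [1.0964]² / 0.0324
  = 37.10
Adjust for 87% response: 37.10 / 0.87 = 42.65.
Round up → n = 43.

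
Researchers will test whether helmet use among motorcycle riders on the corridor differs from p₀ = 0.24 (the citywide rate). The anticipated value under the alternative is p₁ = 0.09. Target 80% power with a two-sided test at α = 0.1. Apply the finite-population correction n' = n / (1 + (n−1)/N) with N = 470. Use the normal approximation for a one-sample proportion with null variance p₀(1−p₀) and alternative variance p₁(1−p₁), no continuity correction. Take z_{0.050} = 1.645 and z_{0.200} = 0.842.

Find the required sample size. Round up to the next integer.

n = [z_{α/2}·√(p₀q₀) + z_β·√(p₁q₁)]² / (p₁ − p₀)²
  = [1.645·√(0.24·0.76) + 0.842·√(0.09·0.91)]² / (-0.15)²
  = [1.645·0.4271 + 0.842·0.2862]² / 0.0225
  = [0.9435]² / 0.0225
  = 39.57
Finite-population correction (N = 470): 39.57 / (1 + (39.57 − 1)/470) = 36.57.
Round up → n = 37.

n = 37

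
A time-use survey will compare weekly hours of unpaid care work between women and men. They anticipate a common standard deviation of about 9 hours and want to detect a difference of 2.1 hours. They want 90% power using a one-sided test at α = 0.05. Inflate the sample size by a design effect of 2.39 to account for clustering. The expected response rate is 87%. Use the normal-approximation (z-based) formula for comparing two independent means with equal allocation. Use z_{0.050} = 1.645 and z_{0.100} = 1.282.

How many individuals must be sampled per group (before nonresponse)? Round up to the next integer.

n = (z_α + z_β)² · (σ₁² + σ₂²) / δ²
  = (1.645 + 1.282)² · (2·9² = 162) / 2.1²
  = 8.5673 · 162 / 4.41
  = 314.72
Design effect: 2.39 × 314.72 = 752.18.
Adjust for 87% response: 752.18 / 0.87 = 864.57.
Round up → n = 865 per group.

n = 865 per group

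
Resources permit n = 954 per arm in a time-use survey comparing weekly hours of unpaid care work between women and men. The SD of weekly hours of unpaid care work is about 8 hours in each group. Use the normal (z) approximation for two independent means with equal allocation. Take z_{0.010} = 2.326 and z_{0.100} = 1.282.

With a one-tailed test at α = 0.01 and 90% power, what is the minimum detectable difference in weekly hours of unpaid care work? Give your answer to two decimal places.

δ = (z_α + z_β) · √((σ₁²+σ₂²)/n)
  = (2.326 + 1.282) · √(128/954)
  = 3.608 · √0.13417
  = 3.608 · 0.3663
  = 1.3216

Minimum detectable difference ≈ 1.32 hours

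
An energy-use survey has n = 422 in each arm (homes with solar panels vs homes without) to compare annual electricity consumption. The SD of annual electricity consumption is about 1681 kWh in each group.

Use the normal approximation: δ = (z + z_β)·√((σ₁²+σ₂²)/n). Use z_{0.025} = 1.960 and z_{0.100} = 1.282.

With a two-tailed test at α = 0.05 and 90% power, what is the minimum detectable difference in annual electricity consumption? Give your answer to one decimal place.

δ = (z_{α/2} + z_β) · √((σ₁²+σ₂²)/n)
  = (1.960 + 1.282) · √(5651522/422)
  = 3.242 · √13392.2
  = 3.242 · 115.7248
  = 375.1798

Minimum detectable difference ≈ 375.2 kWh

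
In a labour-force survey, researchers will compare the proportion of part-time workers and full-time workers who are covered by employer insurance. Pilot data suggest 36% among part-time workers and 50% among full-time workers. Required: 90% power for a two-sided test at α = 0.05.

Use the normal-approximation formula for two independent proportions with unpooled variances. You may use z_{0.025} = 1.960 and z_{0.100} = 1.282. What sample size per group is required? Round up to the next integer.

n = 258 per group

n = (z_{α/2} + z_β)² · [p₁(1−p₁) + p₂(1−p₂)] / (p₁ − p₂)²
  = (1.960 + 1.282)² · (0.36·0.64 + 0.50·0.50) / (-0.14)²
  = (3.242)² · (0.2304 + 0.2500) / 0.0196
  = 10.5106 · 0.4804 / 0.0196
  = 257.62
Round up → n = 258 per group.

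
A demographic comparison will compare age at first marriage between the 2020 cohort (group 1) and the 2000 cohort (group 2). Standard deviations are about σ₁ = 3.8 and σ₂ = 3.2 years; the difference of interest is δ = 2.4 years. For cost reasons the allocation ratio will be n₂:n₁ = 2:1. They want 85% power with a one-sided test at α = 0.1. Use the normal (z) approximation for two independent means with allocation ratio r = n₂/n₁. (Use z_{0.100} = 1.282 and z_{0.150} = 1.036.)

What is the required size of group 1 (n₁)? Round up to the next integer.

n₁ = (z_α + z_β)² · (σ₁² + σ₂²/r) / δ²
   = (1.282 + 1.036)² · (3.8² + 3.2²/2) / 2.4²
   = 5.3731 · (14.44 + 5.12) / 5.76
   = 5.3731 · 19.56 / 5.76
   = 18.25
Round up → n₁ = 19; n₂ = r·n₁ = 2 × 19 = 38.

n₁ = 19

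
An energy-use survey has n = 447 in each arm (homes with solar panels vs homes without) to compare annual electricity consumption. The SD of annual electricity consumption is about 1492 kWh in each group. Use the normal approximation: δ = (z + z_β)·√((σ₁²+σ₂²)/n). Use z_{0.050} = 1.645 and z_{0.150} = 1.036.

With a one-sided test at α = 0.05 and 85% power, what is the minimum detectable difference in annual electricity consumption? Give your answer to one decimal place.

Minimum detectable difference ≈ 267.6 kWh

δ = (z_α + z_β) · √((σ₁²+σ₂²)/n)
  = (1.645 + 1.036) · √(4452128/447)
  = 2.681 · √9960.0
  = 2.681 · 99.7999
  = 267.5635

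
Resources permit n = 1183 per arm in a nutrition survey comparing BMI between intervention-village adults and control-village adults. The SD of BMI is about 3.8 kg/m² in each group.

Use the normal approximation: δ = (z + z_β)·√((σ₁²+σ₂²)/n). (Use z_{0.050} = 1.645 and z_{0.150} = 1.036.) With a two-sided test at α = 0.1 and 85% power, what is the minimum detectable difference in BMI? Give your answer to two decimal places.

Minimum detectable difference ≈ 0.42 kg/m²

δ = (z_{α/2} + z_β) · √((σ₁²+σ₂²)/n)
  = (1.645 + 1.036) · √(28.88/1183)
  = 2.681 · √0.02441
  = 2.681 · 0.1562
  = 0.4189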